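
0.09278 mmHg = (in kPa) 0.01237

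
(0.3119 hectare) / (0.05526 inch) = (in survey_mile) 1381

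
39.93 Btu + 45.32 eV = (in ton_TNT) 1.007e-05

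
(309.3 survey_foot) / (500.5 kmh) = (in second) 0.6781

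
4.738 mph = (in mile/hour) 4.738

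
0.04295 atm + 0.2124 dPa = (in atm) 0.04295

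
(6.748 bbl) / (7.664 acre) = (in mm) 0.03459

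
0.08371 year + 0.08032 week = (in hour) 746.8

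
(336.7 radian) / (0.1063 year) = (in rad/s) 0.0001004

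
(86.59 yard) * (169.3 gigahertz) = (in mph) 2.999e+13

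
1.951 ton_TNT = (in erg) 8.163e+16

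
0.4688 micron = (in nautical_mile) 2.531e-10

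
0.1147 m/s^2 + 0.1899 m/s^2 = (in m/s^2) 0.3046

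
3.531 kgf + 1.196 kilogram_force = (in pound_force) 10.42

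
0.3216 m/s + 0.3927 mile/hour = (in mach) 0.00146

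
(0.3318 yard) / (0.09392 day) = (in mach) 1.098e-07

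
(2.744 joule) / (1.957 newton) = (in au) 9.373e-12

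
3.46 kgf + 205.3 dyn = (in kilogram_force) 3.46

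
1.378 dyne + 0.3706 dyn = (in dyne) 1.749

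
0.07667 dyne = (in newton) 7.667e-07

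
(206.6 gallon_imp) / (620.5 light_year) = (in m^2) 1.6e-19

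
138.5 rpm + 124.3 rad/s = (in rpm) 1325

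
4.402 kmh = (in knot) 2.377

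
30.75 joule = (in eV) 1.919e+20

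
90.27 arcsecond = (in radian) 0.0004376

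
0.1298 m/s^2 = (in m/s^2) 0.1298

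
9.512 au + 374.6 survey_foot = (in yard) 1.556e+12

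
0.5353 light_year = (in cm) 5.064e+17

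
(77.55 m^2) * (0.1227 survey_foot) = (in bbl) 18.24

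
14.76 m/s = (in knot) 28.69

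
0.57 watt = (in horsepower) 0.0007644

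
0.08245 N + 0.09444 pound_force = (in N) 0.5025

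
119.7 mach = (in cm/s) 4.076e+06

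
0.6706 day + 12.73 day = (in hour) 321.6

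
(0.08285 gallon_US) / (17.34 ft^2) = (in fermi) 1.947e+11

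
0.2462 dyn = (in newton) 2.462e-06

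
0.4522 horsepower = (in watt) 337.2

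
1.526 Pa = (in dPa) 15.26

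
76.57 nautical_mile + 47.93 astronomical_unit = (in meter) 7.17e+12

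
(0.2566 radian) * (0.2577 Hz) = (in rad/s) 0.06613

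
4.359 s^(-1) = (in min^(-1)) 261.5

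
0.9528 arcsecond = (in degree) 0.0002647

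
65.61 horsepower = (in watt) 4.893e+04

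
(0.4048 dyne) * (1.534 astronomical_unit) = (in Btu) 880.5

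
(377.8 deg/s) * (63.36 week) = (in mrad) 2.527e+11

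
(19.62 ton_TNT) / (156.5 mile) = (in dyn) 3.259e+10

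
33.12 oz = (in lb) 2.07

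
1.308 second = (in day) 1.514e-05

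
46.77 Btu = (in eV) 3.08e+23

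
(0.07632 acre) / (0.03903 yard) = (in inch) 3.407e+05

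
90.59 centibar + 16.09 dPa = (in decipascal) 9.059e+05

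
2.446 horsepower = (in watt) 1824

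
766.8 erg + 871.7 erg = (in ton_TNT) 3.916e-14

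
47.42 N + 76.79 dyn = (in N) 47.42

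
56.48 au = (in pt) 2.395e+16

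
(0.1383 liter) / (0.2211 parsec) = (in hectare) 2.027e-24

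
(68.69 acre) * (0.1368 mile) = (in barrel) 3.849e+08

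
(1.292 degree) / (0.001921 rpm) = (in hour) 0.03114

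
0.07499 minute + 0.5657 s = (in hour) 0.001407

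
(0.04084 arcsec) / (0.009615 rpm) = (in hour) 5.462e-08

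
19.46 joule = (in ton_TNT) 4.651e-09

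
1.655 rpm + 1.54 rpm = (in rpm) 3.195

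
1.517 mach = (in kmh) 1860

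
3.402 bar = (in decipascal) 3.402e+06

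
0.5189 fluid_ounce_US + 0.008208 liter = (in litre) 0.02355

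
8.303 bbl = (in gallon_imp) 290.4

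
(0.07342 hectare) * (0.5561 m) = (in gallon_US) 1.079e+05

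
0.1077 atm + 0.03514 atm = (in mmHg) 108.6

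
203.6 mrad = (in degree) 11.67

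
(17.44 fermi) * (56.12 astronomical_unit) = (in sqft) 1.576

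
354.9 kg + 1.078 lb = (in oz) 1.254e+04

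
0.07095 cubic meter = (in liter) 70.95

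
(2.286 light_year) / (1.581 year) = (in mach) 1.274e+06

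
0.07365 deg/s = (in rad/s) 0.001285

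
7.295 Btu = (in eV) 4.804e+22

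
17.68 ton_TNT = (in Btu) 7.011e+07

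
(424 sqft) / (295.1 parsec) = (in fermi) 0.004326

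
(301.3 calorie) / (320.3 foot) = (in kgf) 1.317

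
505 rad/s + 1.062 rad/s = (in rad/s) 506.1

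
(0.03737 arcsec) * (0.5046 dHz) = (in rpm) 8.73e-08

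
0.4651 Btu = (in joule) 490.7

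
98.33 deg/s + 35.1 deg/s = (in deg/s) 133.4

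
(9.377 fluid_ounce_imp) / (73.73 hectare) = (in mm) 3.614e-07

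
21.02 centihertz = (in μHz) 2.102e+05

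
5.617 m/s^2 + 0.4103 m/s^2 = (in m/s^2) 6.027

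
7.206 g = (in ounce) 0.2542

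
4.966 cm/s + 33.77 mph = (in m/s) 15.15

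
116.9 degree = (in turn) 0.3247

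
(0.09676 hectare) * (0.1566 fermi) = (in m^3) 1.515e-13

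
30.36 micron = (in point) 0.08606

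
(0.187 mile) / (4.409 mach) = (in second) 0.2005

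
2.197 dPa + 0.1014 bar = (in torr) 76.06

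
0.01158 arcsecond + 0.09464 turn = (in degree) 34.07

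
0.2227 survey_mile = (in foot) 1176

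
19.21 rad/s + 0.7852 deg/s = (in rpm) 183.6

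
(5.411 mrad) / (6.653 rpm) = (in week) 1.284e-08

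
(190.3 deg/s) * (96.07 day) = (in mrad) 2.757e+10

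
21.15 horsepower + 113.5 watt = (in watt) 1.589e+04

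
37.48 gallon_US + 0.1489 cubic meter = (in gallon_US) 76.82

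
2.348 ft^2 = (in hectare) 2.181e-05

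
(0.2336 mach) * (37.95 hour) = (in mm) 1.087e+10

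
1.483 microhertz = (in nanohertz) 1483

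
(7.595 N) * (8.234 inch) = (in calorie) 0.3796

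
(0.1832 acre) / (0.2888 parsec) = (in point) 2.358e-10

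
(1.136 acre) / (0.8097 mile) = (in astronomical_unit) 2.358e-11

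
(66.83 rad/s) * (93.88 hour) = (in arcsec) 4.659e+12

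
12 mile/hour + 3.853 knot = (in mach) 0.02158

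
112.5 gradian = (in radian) 1.767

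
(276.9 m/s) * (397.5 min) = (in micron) 6.604e+12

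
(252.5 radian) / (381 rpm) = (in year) 2.007e-07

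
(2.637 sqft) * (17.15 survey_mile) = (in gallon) 1.786e+06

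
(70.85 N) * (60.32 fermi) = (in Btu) 4.051e-15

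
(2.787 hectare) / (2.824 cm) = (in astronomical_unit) 6.597e-06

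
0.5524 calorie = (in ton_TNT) 5.524e-10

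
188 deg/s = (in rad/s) 3.281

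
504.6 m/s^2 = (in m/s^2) 504.6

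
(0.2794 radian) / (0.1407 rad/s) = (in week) 3.283e-06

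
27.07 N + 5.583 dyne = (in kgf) 2.76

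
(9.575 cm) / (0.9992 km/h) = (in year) 1.094e-08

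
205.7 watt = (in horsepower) 0.2758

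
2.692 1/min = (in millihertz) 44.87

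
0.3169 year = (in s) 9.994e+06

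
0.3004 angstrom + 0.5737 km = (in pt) 1.626e+06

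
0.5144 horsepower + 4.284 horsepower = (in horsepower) 4.798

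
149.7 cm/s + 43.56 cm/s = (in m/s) 1.933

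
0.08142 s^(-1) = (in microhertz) 8.142e+04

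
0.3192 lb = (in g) 144.8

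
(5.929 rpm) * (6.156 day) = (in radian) 3.302e+05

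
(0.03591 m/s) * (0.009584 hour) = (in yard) 1.355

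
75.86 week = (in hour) 1.274e+04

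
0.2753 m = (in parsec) 8.922e-18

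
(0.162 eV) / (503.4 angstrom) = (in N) 5.156e-13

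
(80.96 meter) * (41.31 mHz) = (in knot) 6.501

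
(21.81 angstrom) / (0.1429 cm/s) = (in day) 1.766e-11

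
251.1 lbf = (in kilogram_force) 113.9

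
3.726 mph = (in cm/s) 166.6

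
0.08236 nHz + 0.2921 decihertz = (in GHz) 2.921e-11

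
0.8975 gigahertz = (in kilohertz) 8.975e+05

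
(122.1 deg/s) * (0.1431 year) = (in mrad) 9.617e+09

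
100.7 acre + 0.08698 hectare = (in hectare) 40.84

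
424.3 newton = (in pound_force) 95.39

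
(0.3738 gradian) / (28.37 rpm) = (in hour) 5.49e-07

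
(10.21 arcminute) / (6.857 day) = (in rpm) 4.787e-08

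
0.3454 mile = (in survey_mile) 0.3454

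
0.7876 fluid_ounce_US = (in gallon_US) 0.006153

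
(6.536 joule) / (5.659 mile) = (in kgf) 7.318e-05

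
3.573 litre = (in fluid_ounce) 120.8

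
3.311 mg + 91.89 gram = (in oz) 3.241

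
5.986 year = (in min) 3.146e+06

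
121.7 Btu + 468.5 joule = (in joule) 1.289e+05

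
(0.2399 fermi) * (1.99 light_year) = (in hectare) 0.0004517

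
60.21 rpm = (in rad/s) 6.305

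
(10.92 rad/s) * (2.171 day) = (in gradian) 1.304e+08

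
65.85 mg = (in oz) 0.002323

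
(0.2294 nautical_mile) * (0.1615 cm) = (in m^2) 0.6861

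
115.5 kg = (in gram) 1.155e+05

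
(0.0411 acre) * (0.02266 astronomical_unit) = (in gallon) 1.489e+14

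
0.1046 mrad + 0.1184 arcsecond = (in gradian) 0.006696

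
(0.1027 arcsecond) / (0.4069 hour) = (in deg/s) 1.948e-08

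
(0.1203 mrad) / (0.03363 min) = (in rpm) 0.0005693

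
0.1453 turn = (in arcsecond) 1.883e+05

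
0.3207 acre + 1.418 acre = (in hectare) 0.7036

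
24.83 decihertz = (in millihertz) 2483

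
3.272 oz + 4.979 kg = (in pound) 11.18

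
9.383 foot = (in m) 2.86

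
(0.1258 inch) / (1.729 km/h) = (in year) 2.11e-10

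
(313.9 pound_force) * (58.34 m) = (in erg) 8.146e+11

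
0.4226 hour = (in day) 0.01761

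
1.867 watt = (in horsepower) 0.002504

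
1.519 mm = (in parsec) 4.923e-20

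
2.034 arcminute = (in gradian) 0.03767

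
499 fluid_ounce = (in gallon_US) 3.898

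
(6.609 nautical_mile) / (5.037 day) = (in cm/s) 2.812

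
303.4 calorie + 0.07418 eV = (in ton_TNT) 3.034e-07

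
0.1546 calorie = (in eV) 4.037e+18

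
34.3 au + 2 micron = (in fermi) 5.131e+27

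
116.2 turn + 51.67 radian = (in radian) 781.8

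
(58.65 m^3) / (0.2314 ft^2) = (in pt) 7.733e+06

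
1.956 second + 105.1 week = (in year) 2.016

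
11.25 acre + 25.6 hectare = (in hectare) 30.15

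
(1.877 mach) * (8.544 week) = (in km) 3.303e+06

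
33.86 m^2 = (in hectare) 0.003386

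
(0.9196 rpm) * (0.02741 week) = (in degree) 9.147e+04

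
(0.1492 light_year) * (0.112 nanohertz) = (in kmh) 5.691e+05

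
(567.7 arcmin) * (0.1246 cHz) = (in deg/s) 0.01179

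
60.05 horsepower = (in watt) 4.478e+04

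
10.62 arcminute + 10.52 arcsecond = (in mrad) 3.14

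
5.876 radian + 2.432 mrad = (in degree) 336.8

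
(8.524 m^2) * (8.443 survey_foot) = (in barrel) 138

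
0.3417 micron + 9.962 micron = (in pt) 0.02921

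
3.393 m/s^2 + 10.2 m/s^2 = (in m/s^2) 13.59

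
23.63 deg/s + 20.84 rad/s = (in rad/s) 21.25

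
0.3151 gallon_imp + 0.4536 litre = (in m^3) 0.001886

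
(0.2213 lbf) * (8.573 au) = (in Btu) 1.197e+09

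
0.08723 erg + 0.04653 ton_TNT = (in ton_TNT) 0.04653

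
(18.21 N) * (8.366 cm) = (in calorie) 0.3641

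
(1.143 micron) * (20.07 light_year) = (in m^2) 2.17e+11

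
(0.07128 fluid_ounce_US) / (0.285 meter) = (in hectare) 7.396e-10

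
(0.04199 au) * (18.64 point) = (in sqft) 4.446e+08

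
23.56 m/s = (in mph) 52.7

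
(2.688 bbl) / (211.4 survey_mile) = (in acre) 3.104e-10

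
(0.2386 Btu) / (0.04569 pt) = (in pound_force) 3.511e+06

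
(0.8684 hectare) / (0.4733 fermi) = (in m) 1.835e+19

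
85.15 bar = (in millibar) 8.515e+04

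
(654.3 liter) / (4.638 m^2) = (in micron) 1.411e+05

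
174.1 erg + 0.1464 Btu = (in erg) 1.545e+09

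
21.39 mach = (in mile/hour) 1.629e+04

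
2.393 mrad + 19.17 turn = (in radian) 120.5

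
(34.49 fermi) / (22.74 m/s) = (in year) 4.809e-23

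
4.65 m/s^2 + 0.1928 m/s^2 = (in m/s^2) 4.843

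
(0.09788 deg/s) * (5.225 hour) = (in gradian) 2046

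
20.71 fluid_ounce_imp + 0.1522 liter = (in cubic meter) 0.0007406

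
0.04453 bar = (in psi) 0.6459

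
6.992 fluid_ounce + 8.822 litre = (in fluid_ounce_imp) 317.8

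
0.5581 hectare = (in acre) 1.379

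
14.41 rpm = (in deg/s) 86.46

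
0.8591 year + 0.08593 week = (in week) 44.88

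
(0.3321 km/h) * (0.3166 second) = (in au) 1.952e-13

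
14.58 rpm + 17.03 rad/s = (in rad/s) 18.56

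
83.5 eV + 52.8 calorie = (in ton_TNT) 5.28e-08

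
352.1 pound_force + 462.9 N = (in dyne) 2.029e+08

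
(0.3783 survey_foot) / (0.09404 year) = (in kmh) 1.4e-07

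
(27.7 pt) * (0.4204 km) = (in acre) 0.001015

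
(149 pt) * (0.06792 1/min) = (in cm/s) 0.00595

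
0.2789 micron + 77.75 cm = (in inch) 30.61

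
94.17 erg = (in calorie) 2.251e-06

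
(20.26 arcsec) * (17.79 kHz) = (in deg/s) 100.1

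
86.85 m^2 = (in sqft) 934.8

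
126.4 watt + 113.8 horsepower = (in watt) 8.499e+04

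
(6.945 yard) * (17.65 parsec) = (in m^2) 3.459e+18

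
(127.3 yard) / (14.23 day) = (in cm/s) 0.009468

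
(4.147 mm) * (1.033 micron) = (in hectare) 4.284e-13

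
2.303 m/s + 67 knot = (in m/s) 36.77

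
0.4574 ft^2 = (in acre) 1.05e-05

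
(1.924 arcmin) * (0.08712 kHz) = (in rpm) 0.4656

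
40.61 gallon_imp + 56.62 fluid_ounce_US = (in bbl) 1.172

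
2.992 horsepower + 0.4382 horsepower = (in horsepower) 3.43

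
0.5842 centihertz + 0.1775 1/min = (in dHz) 0.088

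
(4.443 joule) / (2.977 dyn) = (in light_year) 1.578e-11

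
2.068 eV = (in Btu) 3.14e-22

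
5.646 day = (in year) 0.01547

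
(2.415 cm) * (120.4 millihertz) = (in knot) 0.005652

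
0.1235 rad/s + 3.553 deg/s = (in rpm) 1.772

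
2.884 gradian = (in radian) 0.0453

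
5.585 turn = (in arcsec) 7.238e+06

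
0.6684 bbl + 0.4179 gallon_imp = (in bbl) 0.6803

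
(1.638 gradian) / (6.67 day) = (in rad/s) 4.465e-08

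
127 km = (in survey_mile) 78.91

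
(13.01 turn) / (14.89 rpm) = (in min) 0.8737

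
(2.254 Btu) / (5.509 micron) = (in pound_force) 9.704e+07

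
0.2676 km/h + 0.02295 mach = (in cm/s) 788.9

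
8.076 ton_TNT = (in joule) 3.379e+10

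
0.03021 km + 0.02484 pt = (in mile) 0.01877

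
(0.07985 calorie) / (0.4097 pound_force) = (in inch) 7.217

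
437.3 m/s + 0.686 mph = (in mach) 1.285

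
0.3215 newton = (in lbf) 0.07228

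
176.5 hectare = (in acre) 436.1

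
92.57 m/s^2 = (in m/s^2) 92.57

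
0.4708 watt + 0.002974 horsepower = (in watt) 2.689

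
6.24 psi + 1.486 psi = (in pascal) 5.327e+04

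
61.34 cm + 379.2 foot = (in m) 116.2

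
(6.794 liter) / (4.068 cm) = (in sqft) 1.798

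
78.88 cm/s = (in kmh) 2.84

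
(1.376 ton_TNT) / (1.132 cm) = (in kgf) 5.186e+10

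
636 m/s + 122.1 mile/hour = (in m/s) 690.6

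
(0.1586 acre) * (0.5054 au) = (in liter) 4.853e+16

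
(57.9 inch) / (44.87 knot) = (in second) 0.06371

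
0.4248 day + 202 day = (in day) 202.4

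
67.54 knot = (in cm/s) 3475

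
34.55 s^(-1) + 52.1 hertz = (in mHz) 8.665e+04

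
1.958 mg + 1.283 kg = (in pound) 2.829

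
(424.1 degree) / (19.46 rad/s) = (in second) 0.3804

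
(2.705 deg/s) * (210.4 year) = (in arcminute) 1.077e+12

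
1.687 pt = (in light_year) 6.291e-20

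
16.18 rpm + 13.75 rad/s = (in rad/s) 15.44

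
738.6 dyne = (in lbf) 0.00166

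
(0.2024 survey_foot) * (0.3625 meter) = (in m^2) 0.02236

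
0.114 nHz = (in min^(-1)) 6.84e-09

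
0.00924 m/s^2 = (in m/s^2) 0.00924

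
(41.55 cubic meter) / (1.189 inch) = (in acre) 0.34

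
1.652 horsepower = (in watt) 1232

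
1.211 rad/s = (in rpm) 11.56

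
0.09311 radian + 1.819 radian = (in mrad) 1912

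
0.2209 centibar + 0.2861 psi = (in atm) 0.02165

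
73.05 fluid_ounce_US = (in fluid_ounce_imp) 76.03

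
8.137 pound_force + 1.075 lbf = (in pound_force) 9.212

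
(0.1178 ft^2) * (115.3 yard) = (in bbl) 7.257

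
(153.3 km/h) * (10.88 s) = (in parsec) 1.501e-14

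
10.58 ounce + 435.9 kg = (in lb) 961.7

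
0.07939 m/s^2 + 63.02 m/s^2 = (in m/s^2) 63.1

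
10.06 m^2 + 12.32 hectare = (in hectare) 12.32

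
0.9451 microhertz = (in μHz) 0.9451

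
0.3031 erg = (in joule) 3.031e-08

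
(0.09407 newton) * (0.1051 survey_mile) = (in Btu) 0.01508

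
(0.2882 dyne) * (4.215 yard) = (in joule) 1.111e-05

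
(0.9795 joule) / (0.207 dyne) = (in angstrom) 4.732e+15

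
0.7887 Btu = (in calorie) 198.9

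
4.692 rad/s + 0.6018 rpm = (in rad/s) 4.755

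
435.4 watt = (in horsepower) 0.5839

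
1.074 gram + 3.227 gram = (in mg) 4301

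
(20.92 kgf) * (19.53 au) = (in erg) 5.994e+21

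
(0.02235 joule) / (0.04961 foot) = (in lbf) 0.3323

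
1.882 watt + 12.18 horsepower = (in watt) 9085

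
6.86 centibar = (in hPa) 68.6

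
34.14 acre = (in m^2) 1.382e+05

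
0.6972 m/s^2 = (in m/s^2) 0.6972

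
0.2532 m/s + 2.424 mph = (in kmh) 4.813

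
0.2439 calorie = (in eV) 6.369e+18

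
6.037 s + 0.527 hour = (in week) 0.003147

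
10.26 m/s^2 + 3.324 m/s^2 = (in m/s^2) 13.58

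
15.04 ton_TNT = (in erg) 6.293e+17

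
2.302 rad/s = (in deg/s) 131.9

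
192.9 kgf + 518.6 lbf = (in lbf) 943.9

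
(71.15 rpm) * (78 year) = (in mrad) 1.833e+13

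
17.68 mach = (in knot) 1.17e+04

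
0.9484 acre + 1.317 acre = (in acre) 2.265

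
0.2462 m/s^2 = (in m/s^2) 0.2462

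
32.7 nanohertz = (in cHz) 3.27e-06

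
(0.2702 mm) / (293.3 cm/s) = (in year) 2.921e-12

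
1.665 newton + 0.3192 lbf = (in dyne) 3.085e+05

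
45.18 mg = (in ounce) 0.001594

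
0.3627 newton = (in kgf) 0.03699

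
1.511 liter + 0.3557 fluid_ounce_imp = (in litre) 1.521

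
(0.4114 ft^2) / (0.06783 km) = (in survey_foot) 0.001849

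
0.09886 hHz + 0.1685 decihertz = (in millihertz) 9903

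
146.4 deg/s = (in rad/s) 2.555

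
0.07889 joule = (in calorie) 0.01886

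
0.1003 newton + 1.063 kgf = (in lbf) 2.366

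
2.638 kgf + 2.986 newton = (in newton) 28.86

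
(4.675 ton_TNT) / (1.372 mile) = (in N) 8.859e+06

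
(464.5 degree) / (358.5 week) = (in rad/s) 3.739e-08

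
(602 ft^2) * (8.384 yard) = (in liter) 4.288e+05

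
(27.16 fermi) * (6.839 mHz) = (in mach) 5.455e-19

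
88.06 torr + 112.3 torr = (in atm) 0.2636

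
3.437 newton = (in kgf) 0.3505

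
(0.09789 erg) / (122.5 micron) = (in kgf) 8.149e-06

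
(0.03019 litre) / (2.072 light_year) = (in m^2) 1.54e-21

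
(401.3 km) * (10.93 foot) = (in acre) 330.4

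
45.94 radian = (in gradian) 2925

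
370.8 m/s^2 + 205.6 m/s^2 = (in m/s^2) 576.4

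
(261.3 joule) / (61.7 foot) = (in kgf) 1.417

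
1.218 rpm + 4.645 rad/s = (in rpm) 45.57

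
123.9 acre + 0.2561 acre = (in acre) 124.2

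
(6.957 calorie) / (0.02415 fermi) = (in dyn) 1.205e+23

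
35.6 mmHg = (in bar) 0.04746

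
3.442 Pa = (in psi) 0.0004992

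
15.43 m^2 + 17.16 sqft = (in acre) 0.004207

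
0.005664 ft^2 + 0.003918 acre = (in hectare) 0.001586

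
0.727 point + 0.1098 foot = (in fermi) 3.372e+13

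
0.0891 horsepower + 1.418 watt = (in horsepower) 0.091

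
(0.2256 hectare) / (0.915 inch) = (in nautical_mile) 52.41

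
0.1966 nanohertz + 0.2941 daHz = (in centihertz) 294.1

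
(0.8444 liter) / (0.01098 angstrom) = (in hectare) 7.69e+04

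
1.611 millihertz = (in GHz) 1.611e-12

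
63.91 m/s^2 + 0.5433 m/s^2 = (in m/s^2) 64.45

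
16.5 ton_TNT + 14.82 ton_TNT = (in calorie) 3.132e+10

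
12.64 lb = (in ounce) 202.2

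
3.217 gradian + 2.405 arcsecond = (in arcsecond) 1.043e+04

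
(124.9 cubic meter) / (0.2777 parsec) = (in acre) 3.602e-18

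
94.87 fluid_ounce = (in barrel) 0.01765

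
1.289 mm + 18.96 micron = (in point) 3.708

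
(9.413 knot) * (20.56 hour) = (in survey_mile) 222.7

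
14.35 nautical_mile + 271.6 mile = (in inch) 1.825e+07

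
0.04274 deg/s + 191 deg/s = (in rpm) 31.84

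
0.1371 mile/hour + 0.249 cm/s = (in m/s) 0.06378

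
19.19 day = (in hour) 460.6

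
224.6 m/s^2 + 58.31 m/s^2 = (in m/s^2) 282.9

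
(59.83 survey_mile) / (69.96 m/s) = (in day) 0.01593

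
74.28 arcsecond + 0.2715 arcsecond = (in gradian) 0.02301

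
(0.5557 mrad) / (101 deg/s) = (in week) 5.212e-10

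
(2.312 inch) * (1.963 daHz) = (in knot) 2.241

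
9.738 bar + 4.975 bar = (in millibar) 1.471e+04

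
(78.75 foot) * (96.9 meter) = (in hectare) 0.2326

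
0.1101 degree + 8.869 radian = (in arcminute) 3.05e+04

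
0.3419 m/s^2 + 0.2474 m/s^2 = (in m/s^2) 0.5893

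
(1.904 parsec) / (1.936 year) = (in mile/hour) 2.153e+09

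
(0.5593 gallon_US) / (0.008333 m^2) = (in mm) 254.1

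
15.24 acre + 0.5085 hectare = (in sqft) 7.186e+05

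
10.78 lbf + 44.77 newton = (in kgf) 9.455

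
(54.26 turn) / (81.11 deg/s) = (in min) 4.014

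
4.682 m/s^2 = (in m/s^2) 4.682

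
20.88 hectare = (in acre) 51.6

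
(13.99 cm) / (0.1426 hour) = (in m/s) 0.0002725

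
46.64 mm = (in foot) 0.153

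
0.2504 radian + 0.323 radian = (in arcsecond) 1.183e+05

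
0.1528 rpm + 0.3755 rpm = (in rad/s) 0.05532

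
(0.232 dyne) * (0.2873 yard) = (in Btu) 5.777e-10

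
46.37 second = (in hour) 0.01288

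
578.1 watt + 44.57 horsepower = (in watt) 3.381e+04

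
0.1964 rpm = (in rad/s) 0.02057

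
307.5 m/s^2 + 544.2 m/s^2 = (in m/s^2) 851.7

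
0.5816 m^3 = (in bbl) 3.658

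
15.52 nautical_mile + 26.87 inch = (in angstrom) 2.874e+14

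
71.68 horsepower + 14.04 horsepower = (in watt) 6.392e+04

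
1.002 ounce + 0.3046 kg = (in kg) 0.333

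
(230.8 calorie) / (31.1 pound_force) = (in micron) 6.98e+06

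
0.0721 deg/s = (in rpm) 0.01202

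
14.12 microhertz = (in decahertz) 1.412e-06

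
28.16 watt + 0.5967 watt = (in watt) 28.76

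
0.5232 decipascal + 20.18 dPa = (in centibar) 0.00207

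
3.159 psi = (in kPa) 21.78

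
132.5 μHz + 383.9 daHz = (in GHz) 3.839e-06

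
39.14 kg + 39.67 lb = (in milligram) 5.713e+07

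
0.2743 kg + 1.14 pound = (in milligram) 7.914e+05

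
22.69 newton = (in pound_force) 5.101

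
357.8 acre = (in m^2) 1.448e+06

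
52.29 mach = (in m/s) 1.78e+04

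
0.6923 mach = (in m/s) 235.7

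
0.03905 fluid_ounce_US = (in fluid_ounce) 0.03905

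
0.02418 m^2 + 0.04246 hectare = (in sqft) 4571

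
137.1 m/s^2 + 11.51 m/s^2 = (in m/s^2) 148.6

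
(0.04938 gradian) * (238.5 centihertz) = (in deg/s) 0.106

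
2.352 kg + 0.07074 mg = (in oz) 82.96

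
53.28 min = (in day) 0.037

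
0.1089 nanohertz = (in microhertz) 0.0001089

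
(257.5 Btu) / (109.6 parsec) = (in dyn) 8.033e-09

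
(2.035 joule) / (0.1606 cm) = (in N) 1267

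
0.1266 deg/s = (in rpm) 0.0211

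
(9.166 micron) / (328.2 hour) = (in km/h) 2.793e-11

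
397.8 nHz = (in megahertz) 3.978e-13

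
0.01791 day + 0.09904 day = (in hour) 2.807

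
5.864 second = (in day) 6.787e-05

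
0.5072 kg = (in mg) 5.072e+05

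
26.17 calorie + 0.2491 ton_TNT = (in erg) 1.042e+16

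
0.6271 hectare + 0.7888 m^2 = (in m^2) 6272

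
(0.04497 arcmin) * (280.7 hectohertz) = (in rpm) 3.506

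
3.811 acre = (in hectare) 1.542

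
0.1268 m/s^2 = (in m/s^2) 0.1268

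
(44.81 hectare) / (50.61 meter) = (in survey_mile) 5.502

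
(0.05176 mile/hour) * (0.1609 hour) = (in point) 3.799e+04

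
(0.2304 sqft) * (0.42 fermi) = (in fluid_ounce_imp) 3.164e-13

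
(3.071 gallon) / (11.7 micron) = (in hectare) 0.09936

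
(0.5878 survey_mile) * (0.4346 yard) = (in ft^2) 4046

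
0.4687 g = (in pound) 0.001033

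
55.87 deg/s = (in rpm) 9.312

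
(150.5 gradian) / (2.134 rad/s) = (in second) 1.108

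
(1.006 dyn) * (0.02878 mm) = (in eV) 1.807e+09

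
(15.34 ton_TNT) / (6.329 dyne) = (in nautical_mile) 5.476e+11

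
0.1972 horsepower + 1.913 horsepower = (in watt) 1574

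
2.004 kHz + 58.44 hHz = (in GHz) 7.848e-06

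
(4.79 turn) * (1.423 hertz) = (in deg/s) 2454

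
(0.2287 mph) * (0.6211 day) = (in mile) 3.409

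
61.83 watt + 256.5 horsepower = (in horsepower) 256.6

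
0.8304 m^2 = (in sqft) 8.938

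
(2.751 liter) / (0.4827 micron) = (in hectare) 0.5699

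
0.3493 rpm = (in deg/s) 2.096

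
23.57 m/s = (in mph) 52.72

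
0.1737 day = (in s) 1.501e+04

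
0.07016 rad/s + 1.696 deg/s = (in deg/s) 5.716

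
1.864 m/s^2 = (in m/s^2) 1.864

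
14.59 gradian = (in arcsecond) 4.727e+04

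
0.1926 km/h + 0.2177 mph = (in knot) 0.2932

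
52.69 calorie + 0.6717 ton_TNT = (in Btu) 2.664e+06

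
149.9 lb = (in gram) 6.799e+04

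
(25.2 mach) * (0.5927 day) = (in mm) 4.394e+11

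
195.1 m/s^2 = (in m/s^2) 195.1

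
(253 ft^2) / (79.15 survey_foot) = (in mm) 974.3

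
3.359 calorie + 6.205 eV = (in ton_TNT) 3.359e-09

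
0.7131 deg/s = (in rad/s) 0.01245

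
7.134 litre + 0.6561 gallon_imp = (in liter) 10.12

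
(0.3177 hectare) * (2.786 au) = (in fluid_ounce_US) 4.477e+19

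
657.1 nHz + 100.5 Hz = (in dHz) 1005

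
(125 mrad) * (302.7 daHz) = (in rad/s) 378.4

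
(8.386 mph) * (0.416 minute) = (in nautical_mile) 0.05052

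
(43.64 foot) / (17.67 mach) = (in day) 2.559e-08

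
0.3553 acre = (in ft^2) 1.548e+04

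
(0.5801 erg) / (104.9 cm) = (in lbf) 1.243e-08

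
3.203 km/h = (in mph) 1.99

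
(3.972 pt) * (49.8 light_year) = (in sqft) 7.106e+15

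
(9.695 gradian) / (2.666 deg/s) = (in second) 3.273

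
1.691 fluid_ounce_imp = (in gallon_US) 0.01269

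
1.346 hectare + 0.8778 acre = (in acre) 4.204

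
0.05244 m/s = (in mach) 0.000154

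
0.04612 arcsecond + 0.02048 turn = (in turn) 0.02048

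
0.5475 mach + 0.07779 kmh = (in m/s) 186.4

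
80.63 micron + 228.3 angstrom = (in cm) 0.008065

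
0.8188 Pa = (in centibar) 0.0008188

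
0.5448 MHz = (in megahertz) 0.5448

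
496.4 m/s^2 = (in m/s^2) 496.4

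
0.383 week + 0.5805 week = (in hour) 161.9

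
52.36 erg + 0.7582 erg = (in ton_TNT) 1.27e-15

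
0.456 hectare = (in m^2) 4560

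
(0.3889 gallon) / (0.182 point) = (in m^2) 22.93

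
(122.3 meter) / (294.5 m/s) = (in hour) 0.0001154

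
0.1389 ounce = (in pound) 0.008681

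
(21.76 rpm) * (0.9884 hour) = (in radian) 8108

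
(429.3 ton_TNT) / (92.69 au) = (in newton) 0.1295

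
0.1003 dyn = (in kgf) 1.023e-07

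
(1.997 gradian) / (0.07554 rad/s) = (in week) 6.866e-07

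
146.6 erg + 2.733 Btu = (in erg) 2.883e+10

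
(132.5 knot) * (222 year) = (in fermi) 4.772e+26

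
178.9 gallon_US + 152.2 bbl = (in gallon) 6571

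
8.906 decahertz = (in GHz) 8.906e-08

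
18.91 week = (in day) 132.4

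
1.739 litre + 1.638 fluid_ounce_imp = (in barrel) 0.01123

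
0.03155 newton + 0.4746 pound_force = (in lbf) 0.4817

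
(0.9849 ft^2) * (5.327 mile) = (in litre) 7.844e+05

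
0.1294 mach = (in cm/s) 4406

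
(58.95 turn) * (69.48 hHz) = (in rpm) 2.458e+07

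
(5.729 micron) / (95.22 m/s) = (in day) 6.964e-13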